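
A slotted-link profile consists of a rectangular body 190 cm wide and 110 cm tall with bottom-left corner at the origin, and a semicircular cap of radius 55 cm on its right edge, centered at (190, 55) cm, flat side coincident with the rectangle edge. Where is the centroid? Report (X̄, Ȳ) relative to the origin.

Part | A | x̄ᵢ | ȳᵢ | A·x̄ᵢ | A·ȳᵢ
rectangular body | 20900.00 | 95.00 | 55.00 | 1985500.00 | 1149500.00
semicircular end | 4751.66 | 213.34 | 55.00 | 1013731.86 | 261341.24
Σ | 25651.66 |  |  | 2999231.86 | 1410841.24
X̄ = 2999231.86 / 25651.66 = 116.92 cm
Ȳ = 1410841.24 / 25651.66 = 55.00 cm

X̄ = 116.92 cm, Ȳ = 55.00 cm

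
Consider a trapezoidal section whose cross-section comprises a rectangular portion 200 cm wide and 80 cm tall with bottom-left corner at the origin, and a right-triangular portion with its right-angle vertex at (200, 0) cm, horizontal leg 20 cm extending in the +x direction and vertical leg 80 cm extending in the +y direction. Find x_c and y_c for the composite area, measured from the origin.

Part | A | x̄ᵢ | ȳᵢ | A·x̄ᵢ | A·ȳᵢ
rectangular portion | 16000.00 | 100.00 | 40.00 | 1600000.00 | 640000.00
triangular portion | 800.00 | 206.67 | 26.67 | 165333.33 | 21333.33
Σ | 16800.00 |  |  | 1765333.33 | 661333.33
x_c = 1765333.33 / 16800.00 = 105.08 cm
y_c = 661333.33 / 16800.00 = 39.37 cm

x_c = 105.08 cm, y_c = 39.37 cm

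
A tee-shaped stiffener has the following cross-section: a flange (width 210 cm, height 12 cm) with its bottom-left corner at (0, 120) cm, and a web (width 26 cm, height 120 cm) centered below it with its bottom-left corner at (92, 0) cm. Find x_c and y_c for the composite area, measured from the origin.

x_c = 105.00 cm, y_c = 89.49 cm

Part | A | x̄ᵢ | ȳᵢ | A·x̄ᵢ | A·ȳᵢ
web | 3120.00 | 105.00 | 60.00 | 327600.00 | 187200.00
flange | 2520.00 | 105.00 | 126.00 | 264600.00 | 317520.00
Σ | 5640.00 |  |  | 592200.00 | 504720.00
x_c = 592200.00 / 5640.00 = 105.00 cm
y_c = 504720.00 / 5640.00 = 89.49 cm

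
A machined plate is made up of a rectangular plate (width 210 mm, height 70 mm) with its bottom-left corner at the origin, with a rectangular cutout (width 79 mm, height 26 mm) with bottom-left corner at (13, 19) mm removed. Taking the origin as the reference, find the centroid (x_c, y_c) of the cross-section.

x_c = 113.53 mm, y_c = 35.49 mm

plate: A = 210 × 70 = 14700.00, centroid at (105.00, 35.00).
hole: A = −(79 × 26) = -2054.00, centroid at (52.50, 32.00).
ΣA = 12646.00 mm²
ΣAx_c = (14700.00)(105.00) + (-2054.00)(52.50) = 1435665.00 mm³
ΣAy_c = (14700.00)(35.00) + (-2054.00)(32.00) = 448772.00 mm³
x_c = 1435665.00 / 12646.00 = 113.53 mm
y_c = 448772.00 / 12646.00 = 35.49 mm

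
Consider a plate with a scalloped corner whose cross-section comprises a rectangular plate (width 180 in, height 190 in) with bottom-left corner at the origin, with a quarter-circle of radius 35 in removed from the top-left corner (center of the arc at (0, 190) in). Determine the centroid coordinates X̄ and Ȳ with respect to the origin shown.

X̄ = 92.18 in, Ȳ = 92.68 in

plate: A = 180 × 190 = 34200.00, centroid at (90.00, 95.00).
removed quarter-circle: A = −¼π·35² = -962.11, centroid at (14.85, 175.15).
ΣA = 33237.89 in²
ΣAX̄ = (34200.00)(90.00) + (-962.11)(14.85) = 3063708.33 in³
ΣAȲ = (34200.00)(95.00) + (-962.11)(175.15) = 3080490.24 in³
X̄ = 3063708.33 / 33237.89 = 92.18 in
Ȳ = 3080490.24 / 33237.89 = 92.68 in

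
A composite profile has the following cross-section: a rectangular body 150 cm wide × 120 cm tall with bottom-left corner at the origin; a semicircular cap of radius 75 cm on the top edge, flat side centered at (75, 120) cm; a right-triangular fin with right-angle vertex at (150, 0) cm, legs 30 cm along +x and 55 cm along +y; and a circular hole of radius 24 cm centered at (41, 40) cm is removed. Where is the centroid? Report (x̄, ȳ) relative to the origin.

Part | A | x̄ᵢ | ȳᵢ | A·x̄ᵢ | A·ȳᵢ
rectangular body | 18000.00 | 75.00 | 60.00 | 1350000.00 | 1080000.00
semicircular top | 8835.73 | 75.00 | 151.83 | 662679.70 | 1341537.52
triangular fin | 825.00 | 160.00 | 18.33 | 132000.00 | 15125.00
hole | -1809.56 | 41.00 | 40.00 | -74191.85 | -72382.29
Σ | 25851.17 |  |  | 2070487.85 | 2364280.23
x̄ = 2070487.85 / 25851.17 = 80.09 cm
ȳ = 2364280.23 / 25851.17 = 91.46 cm

x̄ = 80.09 cm, ȳ = 91.46 cm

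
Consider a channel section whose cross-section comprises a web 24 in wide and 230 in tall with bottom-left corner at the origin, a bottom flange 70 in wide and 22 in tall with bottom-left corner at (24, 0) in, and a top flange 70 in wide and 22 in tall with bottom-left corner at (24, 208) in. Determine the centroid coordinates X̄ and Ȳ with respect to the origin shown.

web: A = 24 × 230 = 5520.00, centroid at (12.00, 115.00).
bottom flange: A = 70 × 22 = 1540.00, centroid at (59.00, 11.00).
top flange: A = 70 × 22 = 1540.00, centroid at (59.00, 219.00).
ΣA = 8600.00 in², ΣAX̄ = 247960.00 in³, ΣAȲ = 989000.00 in³.
X̄ = 247960.00/8600.00 = 28.83 in; Ȳ = 989000.00/8600.00 = 115.00 in.

X̄ = 28.83 in, Ȳ = 115.00 in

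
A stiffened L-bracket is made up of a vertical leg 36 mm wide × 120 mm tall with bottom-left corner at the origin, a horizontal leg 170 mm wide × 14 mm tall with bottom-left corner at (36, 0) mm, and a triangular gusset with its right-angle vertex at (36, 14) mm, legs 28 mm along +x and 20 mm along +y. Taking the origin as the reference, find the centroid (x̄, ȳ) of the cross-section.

x̄ = 54.22 mm, ȳ = 40.35 mm

Part | A | x̄ᵢ | ȳᵢ | A·x̄ᵢ | A·ȳᵢ
vertical leg | 4320.00 | 18.00 | 60.00 | 77760.00 | 259200.00
horizontal leg | 2380.00 | 121.00 | 7.00 | 287980.00 | 16660.00
gusset | 280.00 | 45.33 | 20.67 | 12693.33 | 5786.67
Σ | 6980.00 |  |  | 378433.33 | 281646.67
x̄ = 378433.33 / 6980.00 = 54.22 mm
ȳ = 281646.67 / 6980.00 = 40.35 mm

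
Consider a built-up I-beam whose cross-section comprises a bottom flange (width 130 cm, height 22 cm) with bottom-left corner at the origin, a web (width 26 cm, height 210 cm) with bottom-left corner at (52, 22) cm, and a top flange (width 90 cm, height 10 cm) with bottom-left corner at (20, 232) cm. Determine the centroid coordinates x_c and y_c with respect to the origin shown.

x_c = 65.00 cm, y_c = 101.75 cm

bottom flange: A = 130 × 22 = 2860.00, centroid at (65.00, 11.00).
web: A = 26 × 210 = 5460.00, centroid at (65.00, 127.00).
top flange: A = 90 × 10 = 900.00, centroid at (65.00, 237.00).
ΣA = 9220.00 cm²
ΣAx_c = (2860.00)(65.00) + (5460.00)(65.00) + (900.00)(65.00) = 599300.00 cm³
ΣAy_c = (2860.00)(11.00) + (5460.00)(127.00) + (900.00)(237.00) = 938180.00 cm³
x_c = 599300.00 / 9220.00 = 65.00 cm
y_c = 938180.00 / 9220.00 = 101.75 cm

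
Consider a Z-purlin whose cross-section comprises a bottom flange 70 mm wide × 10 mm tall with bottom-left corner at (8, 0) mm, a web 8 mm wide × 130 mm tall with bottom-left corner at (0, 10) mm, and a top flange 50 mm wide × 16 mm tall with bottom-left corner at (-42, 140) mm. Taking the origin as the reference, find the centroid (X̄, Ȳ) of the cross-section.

Part | A | x̄ᵢ | ȳᵢ | A·x̄ᵢ | A·ȳᵢ
bottom flange | 700.00 | 43.00 | 5.00 | 30100.00 | 3500.00
web | 1040.00 | 4.00 | 75.00 | 4160.00 | 78000.00
top flange | 800.00 | -17.00 | 148.00 | -13600.00 | 118400.00
Σ | 2540.00 |  |  | 20660.00 | 199900.00
X̄ = 20660.00 / 2540.00 = 8.13 mm
Ȳ = 199900.00 / 2540.00 = 78.70 mm

X̄ = 8.13 mm, Ȳ = 78.70 mm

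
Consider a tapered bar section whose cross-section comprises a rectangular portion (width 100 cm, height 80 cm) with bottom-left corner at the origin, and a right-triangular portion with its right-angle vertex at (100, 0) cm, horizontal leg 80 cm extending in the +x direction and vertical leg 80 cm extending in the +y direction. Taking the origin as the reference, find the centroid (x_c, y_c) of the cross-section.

x_c = 71.90 cm, y_c = 36.19 cm

Part | A | x̄ᵢ | ȳᵢ | A·x̄ᵢ | A·ȳᵢ
rectangular portion | 8000.00 | 50.00 | 40.00 | 400000.00 | 320000.00
triangular portion | 3200.00 | 126.67 | 26.67 | 405333.33 | 85333.33
Σ | 11200.00 |  |  | 805333.33 | 405333.33
x_c = 805333.33 / 11200.00 = 71.90 cm
y_c = 405333.33 / 11200.00 = 36.19 cm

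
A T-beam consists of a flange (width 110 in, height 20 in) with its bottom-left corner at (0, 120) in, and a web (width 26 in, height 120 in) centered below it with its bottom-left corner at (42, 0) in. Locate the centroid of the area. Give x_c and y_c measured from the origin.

web: A = 26 × 120 = 3120.00, centroid at (55.00, 60.00).
flange: A = 110 × 20 = 2200.00, centroid at (55.00, 130.00).
ΣA = 5320.00 in², ΣAx_c = 292600.00 in³, ΣAy_c = 473200.00 in³.
x_c = 292600.00/5320.00 = 55.00 in; y_c = 473200.00/5320.00 = 88.95 in.

x_c = 55.00 in, y_c = 88.95 in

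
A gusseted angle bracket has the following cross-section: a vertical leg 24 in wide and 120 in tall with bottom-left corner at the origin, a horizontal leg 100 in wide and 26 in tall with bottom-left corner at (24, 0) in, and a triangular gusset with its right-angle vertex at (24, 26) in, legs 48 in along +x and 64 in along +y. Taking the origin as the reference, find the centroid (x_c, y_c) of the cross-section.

x_c = 41.11 in, y_c = 39.81 in

vertical leg: A = 24 × 120 = 2880.00, centroid at (12.00, 60.00).
horizontal leg: A = 100 × 26 = 2600.00, centroid at (74.00, 13.00).
gusset: A = ½·48·64 = 1536.00, centroid at (40.00, 47.33).
ΣA = 7016.00 in²
ΣAx_c = (2880.00)(12.00) + (2600.00)(74.00) + (1536.00)(40.00) = 288400.00 in³
ΣAy_c = (2880.00)(60.00) + (2600.00)(13.00) + (1536.00)(47.33) = 279304.00 in³
x_c = 288400.00 / 7016.00 = 41.11 in
y_c = 279304.00 / 7016.00 = 39.81 in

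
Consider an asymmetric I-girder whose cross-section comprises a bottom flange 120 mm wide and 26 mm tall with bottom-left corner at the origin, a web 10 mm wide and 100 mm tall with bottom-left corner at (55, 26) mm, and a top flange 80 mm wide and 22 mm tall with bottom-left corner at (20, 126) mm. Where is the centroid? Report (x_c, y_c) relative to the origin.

x_c = 60.00 mm, y_c = 60.83 mm

Part | A | x̄ᵢ | ȳᵢ | A·x̄ᵢ | A·ȳᵢ
bottom flange | 3120.00 | 60.00 | 13.00 | 187200.00 | 40560.00
web | 1000.00 | 60.00 | 76.00 | 60000.00 | 76000.00
top flange | 1760.00 | 60.00 | 137.00 | 105600.00 | 241120.00
Σ | 5880.00 |  |  | 352800.00 | 357680.00
x_c = 352800.00 / 5880.00 = 60.00 mm
y_c = 357680.00 / 5880.00 = 60.83 mm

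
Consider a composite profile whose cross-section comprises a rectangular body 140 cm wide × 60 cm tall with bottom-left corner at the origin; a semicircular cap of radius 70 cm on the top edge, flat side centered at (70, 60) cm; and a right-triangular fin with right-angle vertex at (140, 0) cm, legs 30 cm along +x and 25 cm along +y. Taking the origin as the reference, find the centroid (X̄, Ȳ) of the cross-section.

rectangular body: A = 140 × 60 = 8400.00, centroid at (70.00, 30.00).
semicircular top: A = ½π·70² = 7696.90, centroid at (70.00, 89.71).
triangular fin: A = ½·30·25 = 375.00, centroid at (150.00, 8.33).
ΣA = 16471.90 cm², ΣAX̄ = 1183033.14 cm³, ΣAȲ = 945605.79 cm³.
X̄ = 1183033.14/16471.90 = 71.82 cm; Ȳ = 945605.79/16471.90 = 57.41 cm.

X̄ = 71.82 cm, Ȳ = 57.41 cm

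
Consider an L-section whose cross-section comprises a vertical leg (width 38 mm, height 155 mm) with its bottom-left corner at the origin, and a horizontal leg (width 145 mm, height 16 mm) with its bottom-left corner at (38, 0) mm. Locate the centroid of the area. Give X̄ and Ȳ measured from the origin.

X̄ = 44.86 mm, Ȳ = 57.86 mm

vertical leg: A = 38 × 155 = 5890.00, centroid at (19.00, 77.50).
horizontal leg: A = 145 × 16 = 2320.00, centroid at (110.50, 8.00).
ΣA = 8210.00 mm²
ΣAX̄ = (5890.00)(19.00) + (2320.00)(110.50) = 368270.00 mm³
ΣAȲ = (5890.00)(77.50) + (2320.00)(8.00) = 475035.00 mm³
X̄ = 368270.00 / 8210.00 = 44.86 mm
Ȳ = 475035.00 / 8210.00 = 57.86 mm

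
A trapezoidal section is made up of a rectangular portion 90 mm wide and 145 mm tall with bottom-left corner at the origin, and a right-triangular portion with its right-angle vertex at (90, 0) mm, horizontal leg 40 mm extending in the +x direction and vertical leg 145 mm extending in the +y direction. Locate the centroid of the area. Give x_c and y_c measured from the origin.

x_c = 55.61 mm, y_c = 68.11 mm

rectangular portion: A = 90 × 145 = 13050.00, centroid at (45.00, 72.50).
triangular portion: A = ½·40·145 = 2900.00, centroid at (103.33, 48.33).
ΣA = 15950.00 mm², ΣAx_c = 886916.67 mm³, ΣAy_c = 1086291.67 mm³.
x_c = 886916.67/15950.00 = 55.61 mm; y_c = 1086291.67/15950.00 = 68.11 mm.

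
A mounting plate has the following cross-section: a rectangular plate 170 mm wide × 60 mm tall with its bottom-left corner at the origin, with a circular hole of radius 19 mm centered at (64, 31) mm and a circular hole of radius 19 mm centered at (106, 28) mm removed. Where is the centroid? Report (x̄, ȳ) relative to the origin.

x̄ = 85.00 mm, ȳ = 30.14 mm

Part | A | x̄ᵢ | ȳᵢ | A·x̄ᵢ | A·ȳᵢ
plate | 10200.00 | 85.00 | 30.00 | 867000.00 | 306000.00
hole 1 | -1134.11 | 64.00 | 31.00 | -72583.36 | -35157.56
hole 2 | -1134.11 | 106.00 | 28.00 | -120216.18 | -31755.22
Σ | 7931.77 |  |  | 674200.46 | 239087.22
x̄ = 674200.46 / 7931.77 = 85.00 mm
ȳ = 239087.22 / 7931.77 = 30.14 mm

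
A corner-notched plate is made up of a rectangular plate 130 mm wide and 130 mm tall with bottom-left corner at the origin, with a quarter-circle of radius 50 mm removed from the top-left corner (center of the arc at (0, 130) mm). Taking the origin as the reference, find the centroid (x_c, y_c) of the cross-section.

Part | A | x̄ᵢ | ȳᵢ | A·x̄ᵢ | A·ȳᵢ
plate | 16900.00 | 65.00 | 65.00 | 1098500.00 | 1098500.00
removed quarter-circle | -1963.50 | 21.22 | 108.78 | -41666.67 | -213587.74
Σ | 14936.50 |  |  | 1056833.33 | 884912.26
x_c = 1056833.33 / 14936.50 = 70.76 mm
y_c = 884912.26 / 14936.50 = 59.24 mm

x_c = 70.76 mm, y_c = 59.24 mm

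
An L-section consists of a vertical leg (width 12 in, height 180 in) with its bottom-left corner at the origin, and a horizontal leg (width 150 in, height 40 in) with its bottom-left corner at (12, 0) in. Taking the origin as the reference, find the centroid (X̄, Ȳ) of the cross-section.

Part | A | x̄ᵢ | ȳᵢ | A·x̄ᵢ | A·ȳᵢ
vertical leg | 2160.00 | 6.00 | 90.00 | 12960.00 | 194400.00
horizontal leg | 6000.00 | 87.00 | 20.00 | 522000.00 | 120000.00
Σ | 8160.00 |  |  | 534960.00 | 314400.00
X̄ = 534960.00 / 8160.00 = 65.56 in
Ȳ = 314400.00 / 8160.00 = 38.53 in

X̄ = 65.56 in, Ȳ = 38.53 in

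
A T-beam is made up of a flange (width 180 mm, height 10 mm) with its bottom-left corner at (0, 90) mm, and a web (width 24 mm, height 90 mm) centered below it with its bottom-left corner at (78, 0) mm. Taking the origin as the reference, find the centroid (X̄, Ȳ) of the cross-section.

X̄ = 90.00 mm, Ȳ = 67.73 mm

Part | A | x̄ᵢ | ȳᵢ | A·x̄ᵢ | A·ȳᵢ
web | 2160.00 | 90.00 | 45.00 | 194400.00 | 97200.00
flange | 1800.00 | 90.00 | 95.00 | 162000.00 | 171000.00
Σ | 3960.00 |  |  | 356400.00 | 268200.00
X̄ = 356400.00 / 3960.00 = 90.00 mm
Ȳ = 268200.00 / 3960.00 = 67.73 mm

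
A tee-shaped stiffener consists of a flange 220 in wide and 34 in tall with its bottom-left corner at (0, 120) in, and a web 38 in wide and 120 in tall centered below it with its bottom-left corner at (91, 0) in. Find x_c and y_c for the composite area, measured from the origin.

web: A = 38 × 120 = 4560.00, centroid at (110.00, 60.00).
flange: A = 220 × 34 = 7480.00, centroid at (110.00, 137.00).
ΣA = 12040.00 in²
ΣAx_c = (4560.00)(110.00) + (7480.00)(110.00) = 1324400.00 in³
ΣAy_c = (4560.00)(60.00) + (7480.00)(137.00) = 1298360.00 in³
x_c = 1324400.00 / 12040.00 = 110.00 in
y_c = 1298360.00 / 12040.00 = 107.84 in

x_c = 110.00 in, y_c = 107.84 in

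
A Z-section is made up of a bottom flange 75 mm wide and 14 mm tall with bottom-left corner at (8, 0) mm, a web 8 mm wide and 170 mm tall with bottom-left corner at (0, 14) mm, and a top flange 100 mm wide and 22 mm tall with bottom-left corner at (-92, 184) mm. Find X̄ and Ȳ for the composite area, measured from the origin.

X̄ = -8.50 mm, Ȳ = 123.86 mm

Part | A | x̄ᵢ | ȳᵢ | A·x̄ᵢ | A·ȳᵢ
bottom flange | 1050.00 | 45.50 | 7.00 | 47775.00 | 7350.00
web | 1360.00 | 4.00 | 99.00 | 5440.00 | 134640.00
top flange | 2200.00 | -42.00 | 195.00 | -92400.00 | 429000.00
Σ | 4610.00 |  |  | -39185.00 | 570990.00
X̄ = -39185.00 / 4610.00 = -8.50 mm
Ȳ = 570990.00 / 4610.00 = 123.86 mm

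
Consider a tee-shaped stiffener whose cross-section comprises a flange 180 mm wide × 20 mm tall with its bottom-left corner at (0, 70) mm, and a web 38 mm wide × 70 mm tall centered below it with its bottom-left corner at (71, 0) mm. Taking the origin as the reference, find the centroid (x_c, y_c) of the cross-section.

Part | A | x̄ᵢ | ȳᵢ | A·x̄ᵢ | A·ȳᵢ
web | 2660.00 | 90.00 | 35.00 | 239400.00 | 93100.00
flange | 3600.00 | 90.00 | 80.00 | 324000.00 | 288000.00
Σ | 6260.00 |  |  | 563400.00 | 381100.00
x_c = 563400.00 / 6260.00 = 90.00 mm
y_c = 381100.00 / 6260.00 = 60.88 mm

x_c = 90.00 mm, y_c = 60.88 mm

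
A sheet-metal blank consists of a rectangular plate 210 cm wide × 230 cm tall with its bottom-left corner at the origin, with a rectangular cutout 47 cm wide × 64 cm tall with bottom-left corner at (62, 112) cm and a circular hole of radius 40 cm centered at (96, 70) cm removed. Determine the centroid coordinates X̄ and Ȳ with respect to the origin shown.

X̄ = 107.58 cm, Ȳ = 118.45 cm

plate: A = 210 × 230 = 48300.00, centroid at (105.00, 115.00).
hole 1: A = −(47 × 64) = -3008.00, centroid at (85.50, 144.00).
hole 2: A = −π·40² = -5026.55, centroid at (96.00, 70.00).
ΣA = 40265.45 cm²
ΣAX̄ = (48300.00)(105.00) + (-3008.00)(85.50) + (-5026.55)(96.00) = 4331767.37 cm³
ΣAȲ = (48300.00)(115.00) + (-3008.00)(144.00) + (-5026.55)(70.00) = 4769489.62 cm³
X̄ = 4331767.37 / 40265.45 = 107.58 cm
Ȳ = 4769489.62 / 40265.45 = 118.45 cm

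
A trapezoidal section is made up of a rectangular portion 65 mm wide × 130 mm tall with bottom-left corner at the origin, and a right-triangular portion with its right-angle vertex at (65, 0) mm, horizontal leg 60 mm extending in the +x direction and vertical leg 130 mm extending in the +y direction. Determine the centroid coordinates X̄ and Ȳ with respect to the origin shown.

X̄ = 49.08 mm, Ȳ = 58.16 mm

rectangular portion: A = 65 × 130 = 8450.00, centroid at (32.50, 65.00).
triangular portion: A = ½·60·130 = 3900.00, centroid at (85.00, 43.33).
ΣA = 12350.00 mm²
ΣAX̄ = (8450.00)(32.50) + (3900.00)(85.00) = 606125.00 mm³
ΣAȲ = (8450.00)(65.00) + (3900.00)(43.33) = 718250.00 mm³
X̄ = 606125.00 / 12350.00 = 49.08 mm
Ȳ = 718250.00 / 12350.00 = 58.16 mm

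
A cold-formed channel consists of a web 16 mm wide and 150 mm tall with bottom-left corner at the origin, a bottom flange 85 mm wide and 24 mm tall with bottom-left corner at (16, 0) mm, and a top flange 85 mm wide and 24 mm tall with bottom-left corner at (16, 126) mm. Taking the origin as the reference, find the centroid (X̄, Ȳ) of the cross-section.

X̄ = 39.80 mm, Ȳ = 75.00 mm

web: A = 16 × 150 = 2400.00, centroid at (8.00, 75.00).
bottom flange: A = 85 × 24 = 2040.00, centroid at (58.50, 12.00).
top flange: A = 85 × 24 = 2040.00, centroid at (58.50, 138.00).
ΣA = 6480.00 mm², ΣAX̄ = 257880.00 mm³, ΣAȲ = 486000.00 mm³.
X̄ = 257880.00/6480.00 = 39.80 mm; Ȳ = 486000.00/6480.00 = 75.00 mm.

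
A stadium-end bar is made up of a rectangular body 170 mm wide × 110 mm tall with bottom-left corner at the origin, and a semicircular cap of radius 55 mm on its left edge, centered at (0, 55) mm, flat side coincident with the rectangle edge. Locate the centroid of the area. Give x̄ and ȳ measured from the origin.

rectangular body: A = 170 × 110 = 18700.00, centroid at (85.00, 55.00).
semicircular end: A = ½π·55² = 4751.66, centroid at (-23.34, 55.00).
ΣA = 23451.66 mm²
ΣAx̄ = (18700.00)(85.00) + (4751.66)(-23.34) = 1478583.33 mm³
ΣAȳ = (18700.00)(55.00) + (4751.66)(55.00) = 1289841.24 mm³
x̄ = 1478583.33 / 23451.66 = 63.05 mm
ȳ = 1289841.24 / 23451.66 = 55.00 mm

x̄ = 63.05 mm, ȳ = 55.00 mm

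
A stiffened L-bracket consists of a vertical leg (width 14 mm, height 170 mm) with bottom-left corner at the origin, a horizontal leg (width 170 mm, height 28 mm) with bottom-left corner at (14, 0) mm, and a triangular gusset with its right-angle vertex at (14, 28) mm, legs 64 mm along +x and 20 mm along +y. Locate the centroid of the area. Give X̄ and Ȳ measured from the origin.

vertical leg: A = 14 × 170 = 2380.00, centroid at (7.00, 85.00).
horizontal leg: A = 170 × 28 = 4760.00, centroid at (99.00, 14.00).
gusset: A = ½·64·20 = 640.00, centroid at (35.33, 34.67).
ΣA = 7780.00 mm²
ΣAX̄ = (2380.00)(7.00) + (4760.00)(99.00) + (640.00)(35.33) = 510513.33 mm³
ΣAȲ = (2380.00)(85.00) + (4760.00)(14.00) + (640.00)(34.67) = 291126.67 mm³
X̄ = 510513.33 / 7780.00 = 65.62 mm
Ȳ = 291126.67 / 7780.00 = 37.42 mm

X̄ = 65.62 mm, Ȳ = 37.42 mm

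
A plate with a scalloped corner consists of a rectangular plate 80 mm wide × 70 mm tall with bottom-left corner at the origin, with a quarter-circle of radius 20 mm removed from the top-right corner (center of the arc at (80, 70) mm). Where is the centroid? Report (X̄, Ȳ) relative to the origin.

Part | A | x̄ᵢ | ȳᵢ | A·x̄ᵢ | A·ȳᵢ
plate | 5600.00 | 40.00 | 35.00 | 224000.00 | 196000.00
removed quarter-circle | -314.16 | 71.51 | 61.51 | -22466.07 | -19324.48
Σ | 5285.84 |  |  | 201533.93 | 176675.52
X̄ = 201533.93 / 5285.84 = 38.13 mm
Ȳ = 176675.52 / 5285.84 = 33.42 mm

X̄ = 38.13 mm, Ȳ = 33.42 mm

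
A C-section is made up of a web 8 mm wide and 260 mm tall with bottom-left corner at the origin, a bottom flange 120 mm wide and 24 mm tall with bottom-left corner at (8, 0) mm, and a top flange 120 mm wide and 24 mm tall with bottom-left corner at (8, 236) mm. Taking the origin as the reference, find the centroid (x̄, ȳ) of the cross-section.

web: A = 8 × 260 = 2080.00, centroid at (4.00, 130.00).
bottom flange: A = 120 × 24 = 2880.00, centroid at (68.00, 12.00).
top flange: A = 120 × 24 = 2880.00, centroid at (68.00, 248.00).
ΣA = 7840.00 mm²
ΣAx̄ = (2080.00)(4.00) + (2880.00)(68.00) + (2880.00)(68.00) = 400000.00 mm³
ΣAȳ = (2080.00)(130.00) + (2880.00)(12.00) + (2880.00)(248.00) = 1019200.00 mm³
x̄ = 400000.00 / 7840.00 = 51.02 mm
ȳ = 1019200.00 / 7840.00 = 130.00 mm

x̄ = 51.02 mm, ȳ = 130.00 mm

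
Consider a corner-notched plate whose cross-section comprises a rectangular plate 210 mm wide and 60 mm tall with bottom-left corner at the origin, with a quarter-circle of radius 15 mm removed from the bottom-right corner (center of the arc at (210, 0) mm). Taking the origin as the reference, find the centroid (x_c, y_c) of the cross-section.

x_c = 103.60 mm, y_c = 30.34 mm

plate: A = 210 × 60 = 12600.00, centroid at (105.00, 30.00).
removed quarter-circle: A = −¼π·15² = -176.71, centroid at (203.63, 6.37).
ΣA = 12423.29 mm²
ΣAx_c = (12600.00)(105.00) + (-176.71)(203.63) = 1287014.94 mm³
ΣAy_c = (12600.00)(30.00) + (-176.71)(6.37) = 376875.00 mm³
x_c = 1287014.94 / 12423.29 = 103.60 mm
y_c = 376875.00 / 12423.29 = 30.34 mm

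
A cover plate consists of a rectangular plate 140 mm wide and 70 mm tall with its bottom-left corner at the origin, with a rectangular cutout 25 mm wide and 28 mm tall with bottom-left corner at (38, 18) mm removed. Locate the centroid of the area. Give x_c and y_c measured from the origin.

Part | A | x̄ᵢ | ȳᵢ | A·x̄ᵢ | A·ȳᵢ
plate | 9800.00 | 70.00 | 35.00 | 686000.00 | 343000.00
hole | -700.00 | 50.50 | 32.00 | -35350.00 | -22400.00
Σ | 9100.00 |  |  | 650650.00 | 320600.00
x_c = 650650.00 / 9100.00 = 71.50 mm
y_c = 320600.00 / 9100.00 = 35.23 mm

x_c = 71.50 mm, y_c = 35.23 mm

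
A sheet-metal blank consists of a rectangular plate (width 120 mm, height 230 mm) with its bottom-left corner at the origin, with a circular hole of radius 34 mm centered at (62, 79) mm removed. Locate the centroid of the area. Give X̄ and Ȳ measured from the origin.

plate: A = 120 × 230 = 27600.00, centroid at (60.00, 115.00).
hole: A = −π·34² = -3631.68, centroid at (62.00, 79.00).
ΣA = 23968.32 mm², ΣAX̄ = 1430835.77 mm³, ΣAȲ = 2887097.19 mm³.
X̄ = 1430835.77/23968.32 = 59.70 mm; Ȳ = 2887097.19/23968.32 = 120.45 mm.

X̄ = 59.70 mm, Ȳ = 120.45 mm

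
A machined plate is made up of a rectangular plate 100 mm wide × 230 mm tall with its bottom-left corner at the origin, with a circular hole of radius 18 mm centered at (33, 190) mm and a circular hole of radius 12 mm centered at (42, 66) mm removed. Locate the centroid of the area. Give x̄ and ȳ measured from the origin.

Part | A | x̄ᵢ | ȳᵢ | A·x̄ᵢ | A·ȳᵢ
plate | 23000.00 | 50.00 | 115.00 | 1150000.00 | 2645000.00
hole 1 | -1017.88 | 33.00 | 190.00 | -33589.91 | -193396.44
hole 2 | -452.39 | 42.00 | 66.00 | -19000.35 | -29857.70
Σ | 21529.73 |  |  | 1097409.74 | 2421745.86
x̄ = 1097409.74 / 21529.73 = 50.97 mm
ȳ = 2421745.86 / 21529.73 = 112.48 mm

x̄ = 50.97 mm, ȳ = 112.48 mm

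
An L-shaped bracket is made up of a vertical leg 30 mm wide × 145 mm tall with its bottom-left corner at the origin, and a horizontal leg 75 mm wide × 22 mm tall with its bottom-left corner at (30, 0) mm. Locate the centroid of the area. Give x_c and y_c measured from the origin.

x_c = 29.44 mm, y_c = 55.59 mm

vertical leg: A = 30 × 145 = 4350.00, centroid at (15.00, 72.50).
horizontal leg: A = 75 × 22 = 1650.00, centroid at (67.50, 11.00).
ΣA = 6000.00 mm²
ΣAx_c = (4350.00)(15.00) + (1650.00)(67.50) = 176625.00 mm³
ΣAy_c = (4350.00)(72.50) + (1650.00)(11.00) = 333525.00 mm³
x_c = 176625.00 / 6000.00 = 29.44 mm
y_c = 333525.00 / 6000.00 = 55.59 mm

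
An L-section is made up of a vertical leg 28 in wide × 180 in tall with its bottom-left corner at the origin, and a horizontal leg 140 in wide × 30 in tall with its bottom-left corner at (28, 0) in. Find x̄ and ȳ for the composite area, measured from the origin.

vertical leg: A = 28 × 180 = 5040.00, centroid at (14.00, 90.00).
horizontal leg: A = 140 × 30 = 4200.00, centroid at (98.00, 15.00).
ΣA = 9240.00 in², ΣAx̄ = 482160.00 in³, ΣAȳ = 516600.00 in³.
x̄ = 482160.00/9240.00 = 52.18 in; ȳ = 516600.00/9240.00 = 55.91 in.

x̄ = 52.18 in, ȳ = 55.91 in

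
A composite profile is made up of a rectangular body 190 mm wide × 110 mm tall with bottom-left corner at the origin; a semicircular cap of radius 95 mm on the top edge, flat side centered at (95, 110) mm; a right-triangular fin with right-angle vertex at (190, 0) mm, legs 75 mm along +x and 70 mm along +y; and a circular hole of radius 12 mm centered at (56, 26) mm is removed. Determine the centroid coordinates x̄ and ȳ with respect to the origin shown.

Part | A | x̄ᵢ | ȳᵢ | A·x̄ᵢ | A·ȳᵢ
rectangular body | 20900.00 | 95.00 | 55.00 | 1985500.00 | 1149500.00
semicircular top | 14176.44 | 95.00 | 150.32 | 1346761.50 | 2130991.39
triangular fin | 2625.00 | 215.00 | 23.33 | 564375.00 | 61250.00
hole | -452.39 | 56.00 | 26.00 | -25333.80 | -11762.12
Σ | 37249.05 |  |  | 3871302.70 | 3329979.26
x̄ = 3871302.70 / 37249.05 = 103.93 mm
ȳ = 3329979.26 / 37249.05 = 89.40 mm

x̄ = 103.93 mm, ȳ = 89.40 mm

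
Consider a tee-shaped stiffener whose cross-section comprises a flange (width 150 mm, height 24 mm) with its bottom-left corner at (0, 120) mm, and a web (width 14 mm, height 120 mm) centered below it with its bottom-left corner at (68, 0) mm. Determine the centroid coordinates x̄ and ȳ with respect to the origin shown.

web: A = 14 × 120 = 1680.00, centroid at (75.00, 60.00).
flange: A = 150 × 24 = 3600.00, centroid at (75.00, 132.00).
ΣA = 5280.00 mm², ΣAx̄ = 396000.00 mm³, ΣAȳ = 576000.00 mm³.
x̄ = 396000.00/5280.00 = 75.00 mm; ȳ = 576000.00/5280.00 = 109.09 mm.

x̄ = 75.00 mm, ȳ = 109.09 mm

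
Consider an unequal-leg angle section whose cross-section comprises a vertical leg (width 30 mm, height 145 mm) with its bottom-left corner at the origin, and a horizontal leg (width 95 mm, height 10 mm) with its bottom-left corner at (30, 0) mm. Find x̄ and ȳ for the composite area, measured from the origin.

Part | A | x̄ᵢ | ȳᵢ | A·x̄ᵢ | A·ȳᵢ
vertical leg | 4350.00 | 15.00 | 72.50 | 65250.00 | 315375.00
horizontal leg | 950.00 | 77.50 | 5.00 | 73625.00 | 4750.00
Σ | 5300.00 |  |  | 138875.00 | 320125.00
x̄ = 138875.00 / 5300.00 = 26.20 mm
ȳ = 320125.00 / 5300.00 = 60.40 mm

x̄ = 26.20 mm, ȳ = 60.40 mm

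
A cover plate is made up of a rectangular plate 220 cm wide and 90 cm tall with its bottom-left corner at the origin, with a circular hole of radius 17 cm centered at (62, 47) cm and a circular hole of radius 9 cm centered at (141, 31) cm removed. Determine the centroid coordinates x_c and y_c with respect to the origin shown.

x_c = 111.92 cm, y_c = 45.09 cm

plate: A = 220 × 90 = 19800.00, centroid at (110.00, 45.00).
hole 1: A = −π·17² = -907.92, centroid at (62.00, 47.00).
hole 2: A = −π·9² = -254.47, centroid at (141.00, 31.00).
ΣA = 18637.61 cm², ΣAx_c = 2085828.81 cm³, ΣAy_c = 840439.21 cm³.
x_c = 2085828.81/18637.61 = 111.92 cm; y_c = 840439.21/18637.61 = 45.09 cm.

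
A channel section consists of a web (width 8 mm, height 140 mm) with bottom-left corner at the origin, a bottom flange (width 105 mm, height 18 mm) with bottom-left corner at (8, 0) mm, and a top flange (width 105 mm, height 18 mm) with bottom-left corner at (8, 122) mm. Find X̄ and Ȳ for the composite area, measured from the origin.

X̄ = 47.59 mm, Ȳ = 70.00 mm

web: A = 8 × 140 = 1120.00, centroid at (4.00, 70.00).
bottom flange: A = 105 × 18 = 1890.00, centroid at (60.50, 9.00).
top flange: A = 105 × 18 = 1890.00, centroid at (60.50, 131.00).
ΣA = 4900.00 mm², ΣAX̄ = 233170.00 mm³, ΣAȲ = 343000.00 mm³.
X̄ = 233170.00/4900.00 = 47.59 mm; Ȳ = 343000.00/4900.00 = 70.00 mm.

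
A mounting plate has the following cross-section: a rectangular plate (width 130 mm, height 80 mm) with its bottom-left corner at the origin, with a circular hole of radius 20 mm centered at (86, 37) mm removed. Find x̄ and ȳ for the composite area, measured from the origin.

plate: A = 130 × 80 = 10400.00, centroid at (65.00, 40.00).
hole: A = −π·20² = -1256.64, centroid at (86.00, 37.00).
ΣA = 9143.36 mm², ΣAx̄ = 567929.21 mm³, ΣAȳ = 369504.43 mm³.
x̄ = 567929.21/9143.36 = 62.11 mm; ȳ = 369504.43/9143.36 = 40.41 mm.

x̄ = 62.11 mm, ȳ = 40.41 mm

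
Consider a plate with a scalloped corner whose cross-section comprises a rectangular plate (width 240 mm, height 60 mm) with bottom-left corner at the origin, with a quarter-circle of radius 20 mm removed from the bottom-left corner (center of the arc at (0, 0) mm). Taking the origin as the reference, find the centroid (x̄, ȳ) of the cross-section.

x̄ = 122.49 mm, ȳ = 30.48 mm

Part | A | x̄ᵢ | ȳᵢ | A·x̄ᵢ | A·ȳᵢ
plate | 14400.00 | 120.00 | 30.00 | 1728000.00 | 432000.00
removed quarter-circle | -314.16 | 8.49 | 8.49 | -2666.67 | -2666.67
Σ | 14085.84 |  |  | 1725333.33 | 429333.33
x̄ = 1725333.33 / 14085.84 = 122.49 mm
ȳ = 429333.33 / 14085.84 = 30.48 mm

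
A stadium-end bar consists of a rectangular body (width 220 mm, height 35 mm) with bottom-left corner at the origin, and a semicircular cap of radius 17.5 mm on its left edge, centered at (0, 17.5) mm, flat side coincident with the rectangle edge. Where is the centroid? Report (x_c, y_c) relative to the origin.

x_c = 103.10 mm, y_c = 17.50 mm

rectangular body: A = 220 × 35 = 7700.00, centroid at (110.00, 17.50).
semicircular end: A = ½π·17.5² = 481.06, centroid at (-7.43, 17.50).
ΣA = 8181.06 mm²
ΣAx_c = (7700.00)(110.00) + (481.06)(-7.43) = 843427.08 mm³
ΣAy_c = (7700.00)(17.50) + (481.06)(17.50) = 143168.49 mm³
x_c = 843427.08 / 8181.06 = 103.10 mm
y_c = 143168.49 / 8181.06 = 17.50 mm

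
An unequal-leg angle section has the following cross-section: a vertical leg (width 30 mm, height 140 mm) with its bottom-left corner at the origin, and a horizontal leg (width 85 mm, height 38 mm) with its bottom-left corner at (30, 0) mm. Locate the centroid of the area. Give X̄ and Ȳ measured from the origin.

Part | A | x̄ᵢ | ȳᵢ | A·x̄ᵢ | A·ȳᵢ
vertical leg | 4200.00 | 15.00 | 70.00 | 63000.00 | 294000.00
horizontal leg | 3230.00 | 72.50 | 19.00 | 234175.00 | 61370.00
Σ | 7430.00 |  |  | 297175.00 | 355370.00
X̄ = 297175.00 / 7430.00 = 40.00 mm
Ȳ = 355370.00 / 7430.00 = 47.83 mm

X̄ = 40.00 mm, Ȳ = 47.83 mm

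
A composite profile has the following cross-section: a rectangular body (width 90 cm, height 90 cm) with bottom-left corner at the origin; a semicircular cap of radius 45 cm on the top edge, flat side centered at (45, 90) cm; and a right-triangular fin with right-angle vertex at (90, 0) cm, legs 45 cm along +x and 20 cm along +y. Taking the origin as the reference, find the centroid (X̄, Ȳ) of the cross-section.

X̄ = 47.30 cm, Ȳ = 60.91 cm

rectangular body: A = 90 × 90 = 8100.00, centroid at (45.00, 45.00).
semicircular top: A = ½π·45² = 3180.86, centroid at (45.00, 109.10).
triangular fin: A = ½·45·20 = 450.00, centroid at (105.00, 6.67).
ΣA = 11730.86 cm², ΣAX̄ = 554888.82 cm³, ΣAȲ = 714527.63 cm³.
X̄ = 554888.82/11730.86 = 47.30 cm; Ȳ = 714527.63/11730.86 = 60.91 cm.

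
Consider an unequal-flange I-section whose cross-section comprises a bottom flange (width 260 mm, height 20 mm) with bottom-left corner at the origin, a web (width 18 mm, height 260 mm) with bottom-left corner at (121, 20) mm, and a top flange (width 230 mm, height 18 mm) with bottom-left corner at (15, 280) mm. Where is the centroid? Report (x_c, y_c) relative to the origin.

x_c = 130.00 mm, y_c = 139.12 mm

bottom flange: A = 260 × 20 = 5200.00, centroid at (130.00, 10.00).
web: A = 18 × 260 = 4680.00, centroid at (130.00, 150.00).
top flange: A = 230 × 18 = 4140.00, centroid at (130.00, 289.00).
ΣA = 14020.00 mm²
ΣAx_c = (5200.00)(130.00) + (4680.00)(130.00) + (4140.00)(130.00) = 1822600.00 mm³
ΣAy_c = (5200.00)(10.00) + (4680.00)(150.00) + (4140.00)(289.00) = 1950460.00 mm³
x_c = 1822600.00 / 14020.00 = 130.00 mm
y_c = 1950460.00 / 14020.00 = 139.12 mm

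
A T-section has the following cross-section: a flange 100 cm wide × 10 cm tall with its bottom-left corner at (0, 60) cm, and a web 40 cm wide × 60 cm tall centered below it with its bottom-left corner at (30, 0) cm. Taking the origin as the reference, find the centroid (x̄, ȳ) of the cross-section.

x̄ = 50.00 cm, ȳ = 40.29 cm

web: A = 40 × 60 = 2400.00, centroid at (50.00, 30.00).
flange: A = 100 × 10 = 1000.00, centroid at (50.00, 65.00).
ΣA = 3400.00 cm², ΣAx̄ = 170000.00 cm³, ΣAȳ = 137000.00 cm³.
x̄ = 170000.00/3400.00 = 50.00 cm; ȳ = 137000.00/3400.00 = 40.29 cm.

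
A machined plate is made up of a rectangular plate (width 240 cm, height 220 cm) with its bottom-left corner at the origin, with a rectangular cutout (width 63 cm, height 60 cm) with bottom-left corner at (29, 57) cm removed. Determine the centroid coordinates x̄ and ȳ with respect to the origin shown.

x̄ = 124.59 cm, ȳ = 111.77 cm

plate: A = 240 × 220 = 52800.00, centroid at (120.00, 110.00).
hole: A = −(63 × 60) = -3780.00, centroid at (60.50, 87.00).
ΣA = 49020.00 cm², ΣAx̄ = 6107310.00 cm³, ΣAȳ = 5479140.00 cm³.
x̄ = 6107310.00/49020.00 = 124.59 cm; ȳ = 5479140.00/49020.00 = 111.77 cm.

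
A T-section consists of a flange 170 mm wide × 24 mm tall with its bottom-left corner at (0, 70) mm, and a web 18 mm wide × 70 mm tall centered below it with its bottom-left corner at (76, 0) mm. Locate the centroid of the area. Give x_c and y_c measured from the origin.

web: A = 18 × 70 = 1260.00, centroid at (85.00, 35.00).
flange: A = 170 × 24 = 4080.00, centroid at (85.00, 82.00).
ΣA = 5340.00 mm²
ΣAx_c = (1260.00)(85.00) + (4080.00)(85.00) = 453900.00 mm³
ΣAy_c = (1260.00)(35.00) + (4080.00)(82.00) = 378660.00 mm³
x_c = 453900.00 / 5340.00 = 85.00 mm
y_c = 378660.00 / 5340.00 = 70.91 mm

x_c = 85.00 mm, y_c = 70.91 mm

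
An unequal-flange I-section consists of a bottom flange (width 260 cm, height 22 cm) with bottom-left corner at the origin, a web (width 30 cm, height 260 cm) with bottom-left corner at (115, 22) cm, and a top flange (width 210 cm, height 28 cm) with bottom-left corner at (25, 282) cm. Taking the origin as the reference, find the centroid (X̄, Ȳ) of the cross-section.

bottom flange: A = 260 × 22 = 5720.00, centroid at (130.00, 11.00).
web: A = 30 × 260 = 7800.00, centroid at (130.00, 152.00).
top flange: A = 210 × 28 = 5880.00, centroid at (130.00, 296.00).
ΣA = 19400.00 cm²
ΣAX̄ = (5720.00)(130.00) + (7800.00)(130.00) + (5880.00)(130.00) = 2522000.00 cm³
ΣAȲ = (5720.00)(11.00) + (7800.00)(152.00) + (5880.00)(296.00) = 2989000.00 cm³
X̄ = 2522000.00 / 19400.00 = 130.00 cm
Ȳ = 2989000.00 / 19400.00 = 154.07 cm

X̄ = 130.00 cm, Ȳ = 154.07 cm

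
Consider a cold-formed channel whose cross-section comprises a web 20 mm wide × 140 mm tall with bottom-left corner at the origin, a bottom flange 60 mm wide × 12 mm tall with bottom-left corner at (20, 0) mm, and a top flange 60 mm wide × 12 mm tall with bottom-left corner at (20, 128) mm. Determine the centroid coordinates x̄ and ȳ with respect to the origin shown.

Part | A | x̄ᵢ | ȳᵢ | A·x̄ᵢ | A·ȳᵢ
web | 2800.00 | 10.00 | 70.00 | 28000.00 | 196000.00
bottom flange | 720.00 | 50.00 | 6.00 | 36000.00 | 4320.00
top flange | 720.00 | 50.00 | 134.00 | 36000.00 | 96480.00
Σ | 4240.00 |  |  | 100000.00 | 296800.00
x̄ = 100000.00 / 4240.00 = 23.58 mm
ȳ = 296800.00 / 4240.00 = 70.00 mm

x̄ = 23.58 mm, ȳ = 70.00 mm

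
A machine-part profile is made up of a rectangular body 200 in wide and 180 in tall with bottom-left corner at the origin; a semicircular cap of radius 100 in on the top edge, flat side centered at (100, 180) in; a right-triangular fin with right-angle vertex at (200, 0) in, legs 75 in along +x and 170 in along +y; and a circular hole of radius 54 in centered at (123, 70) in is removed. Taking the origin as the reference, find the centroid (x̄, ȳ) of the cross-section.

x̄ = 111.98 in, ȳ = 131.93 in

rectangular body: A = 200 × 180 = 36000.00, centroid at (100.00, 90.00).
semicircular top: A = ½π·100² = 15707.96, centroid at (100.00, 222.44).
triangular fin: A = ½·75·170 = 6375.00, centroid at (225.00, 56.67).
hole: A = −π·54² = -9160.88, centroid at (123.00, 70.00).
ΣA = 48922.08 in², ΣAx̄ = 5478382.57 in³, ΣAȳ = 6454088.16 in³.
x̄ = 5478382.57/48922.08 = 111.98 in; ȳ = 6454088.16/48922.08 = 131.93 in.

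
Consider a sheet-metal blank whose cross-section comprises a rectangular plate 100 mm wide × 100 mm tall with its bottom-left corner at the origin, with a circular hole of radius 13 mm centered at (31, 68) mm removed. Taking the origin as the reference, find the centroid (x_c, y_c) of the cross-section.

x_c = 51.07 mm, y_c = 48.99 mm

Part | A | x̄ᵢ | ȳᵢ | A·x̄ᵢ | A·ȳᵢ
plate | 10000.00 | 50.00 | 50.00 | 500000.00 | 500000.00
hole | -530.93 | 31.00 | 68.00 | -16458.80 | -36103.18
Σ | 9469.07 |  |  | 483541.20 | 463896.82
x_c = 483541.20 / 9469.07 = 51.07 mm
y_c = 463896.82 / 9469.07 = 48.99 mm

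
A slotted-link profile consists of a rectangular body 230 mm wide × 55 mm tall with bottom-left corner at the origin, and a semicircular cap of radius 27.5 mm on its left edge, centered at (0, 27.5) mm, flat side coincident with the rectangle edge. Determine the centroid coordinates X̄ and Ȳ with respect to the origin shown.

Part | A | x̄ᵢ | ȳᵢ | A·x̄ᵢ | A·ȳᵢ
rectangular body | 12650.00 | 115.00 | 27.50 | 1454750.00 | 347875.00
semicircular end | 1187.91 | -11.67 | 27.50 | -13864.58 | 32667.65
Σ | 13837.91 |  |  | 1440885.42 | 380542.65
X̄ = 1440885.42 / 13837.91 = 104.13 mm
Ȳ = 380542.65 / 13837.91 = 27.50 mm

X̄ = 104.13 mm, Ȳ = 27.50 mm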